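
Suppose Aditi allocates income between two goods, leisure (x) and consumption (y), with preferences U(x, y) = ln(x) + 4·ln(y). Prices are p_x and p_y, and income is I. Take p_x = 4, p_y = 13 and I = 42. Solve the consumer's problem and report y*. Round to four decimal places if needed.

The MRS is (1/4)·y/x. Set MRS = p_x/p_y.
Rearranging, p_y·y = 4·p_x·x. Substituting into the budget gives p_x·x·(1 + 4) = I.
Demand: x*(p_x,p_y,I) = 0.2·I/p_x and y* = 0.8·I/p_y.
At p_x=4, p_y=13, I=42: y* = 0.8·42/13 = 2.5846.

y* = 2.5846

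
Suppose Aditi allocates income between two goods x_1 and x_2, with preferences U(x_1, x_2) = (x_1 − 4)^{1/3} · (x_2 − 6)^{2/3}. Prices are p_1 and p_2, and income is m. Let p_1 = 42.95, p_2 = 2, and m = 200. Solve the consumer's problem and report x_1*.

Substituting into the budget: x_1* = 4 + 1/3·(m − 4·p_1 − 6·p_2)/p_1, and x_2* = 6 + 2/3·(…)/p_2.
Discretionary income = 200 − 4·42.95 − 6·2 = 16.2; x_1* = 4 + 1/3·16.2/42.95 = 4.1257.

x_1* = 4.1257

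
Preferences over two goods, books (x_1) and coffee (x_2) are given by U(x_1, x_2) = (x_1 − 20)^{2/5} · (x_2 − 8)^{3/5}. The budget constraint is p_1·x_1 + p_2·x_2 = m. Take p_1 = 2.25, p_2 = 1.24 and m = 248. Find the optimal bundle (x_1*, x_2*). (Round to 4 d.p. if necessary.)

Substituting into the budget: x_1* = 20 + 0.4·(m − 20·p_1 − 8·p_2)/p_1, and x_2* = 8 + 0.6·(…)/p_2.
Discretionary income = 248 − 20·2.25 − 8·1.24 = 193.08; x_1* = 20 + 0.4·193.08/2.25 = 54.3253; x_2* = 8 + 0.6·193.08/1.24 = 101.4258.

x_1* = 54.3253, x_2* = 101.4258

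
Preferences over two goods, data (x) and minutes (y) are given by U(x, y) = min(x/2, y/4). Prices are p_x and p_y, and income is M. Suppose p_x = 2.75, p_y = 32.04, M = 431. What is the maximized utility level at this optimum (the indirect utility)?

With perfect complements, no substitution: consume in ratio x:y = 2:4.
Budget: p_x·x + p_y·2·x = M, so (2·p_x + 4·p_y)·x = 2·M.
Demand: x*(p_x,p_y,M) = 2·M/(2·p_x + 4·p_y), y* = 4·M/(2·p_x + 4·p_y).
Here 2·2.75 + 4·32.04 = 133.66, giving x* = 6.4492 and y* = 12.8984.
Utility at the optimum: U(6.4492, 12.8984) = 3.2246.

V = 3.2246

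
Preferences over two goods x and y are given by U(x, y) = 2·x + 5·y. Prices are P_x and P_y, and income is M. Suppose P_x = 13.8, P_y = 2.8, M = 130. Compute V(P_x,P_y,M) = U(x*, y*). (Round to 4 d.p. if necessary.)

Perfect substitutes: compare marginal utility per dollar. 2/P_x vs 5/P_y → 0.1449 vs 1.7857.
y gives more utility per dollar, so spend all income on y: y* = M/P_y, x* = 0.
Numerically: x* = 0, y* = 46.4286.
Utility at the optimum: U(0, 46.4286) = 232.1429.

V = 232.1429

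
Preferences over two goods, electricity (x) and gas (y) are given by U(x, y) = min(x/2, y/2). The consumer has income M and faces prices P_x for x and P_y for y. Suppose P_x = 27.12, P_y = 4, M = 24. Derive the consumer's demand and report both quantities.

x* = 0.7712, y* = 0.7712

Leontief preferences: the optimum is at the kink where x/2 = y/2, i.e. y = x.
Budget: P_x·x + P_y·x = M, so (2·P_x + 2·P_y)·x = 2·M.
Demand: x*(P_x,P_y,M) = 2·M/(2·P_x + 2·P_y), y* = 2·M/(2·P_x + 2·P_y).
Here 2·27.12 + 2·4 = 62.24, giving x* = 0.7712 and y* = 0.7712.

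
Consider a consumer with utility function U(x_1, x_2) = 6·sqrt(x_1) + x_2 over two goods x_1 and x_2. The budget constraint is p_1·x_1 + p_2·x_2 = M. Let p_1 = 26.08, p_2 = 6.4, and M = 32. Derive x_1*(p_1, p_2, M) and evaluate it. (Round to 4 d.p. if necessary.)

MU_x_1 = 3/√x_1, MU_x_2 = 1. Tangency: 3/√x_1 = p_1/p_2.
Thus x_1* = (3·p_2/p_1)² — independent of M — with the rest of income spent on x_2.
Plugging in: x_1* = (3·6.4/26.08)² = 0.542.

x_1* = 0.542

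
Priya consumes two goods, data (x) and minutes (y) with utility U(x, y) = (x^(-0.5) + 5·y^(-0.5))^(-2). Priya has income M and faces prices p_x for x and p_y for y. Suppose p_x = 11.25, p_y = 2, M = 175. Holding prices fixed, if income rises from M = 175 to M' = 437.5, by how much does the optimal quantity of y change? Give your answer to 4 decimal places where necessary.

MRS = MU_x/MU_y = (1/5)·(y/x)^(1.5). Set equal to p_x/p_y.
Hence y/x = (5·p_x/p_y)^(1/(1.5)), i.e. raised to the 2/3 power.
With the ratio pinned down, the budget gives x* = M/(p_x + p_y·(y/x)) and y* = (y/x)·x*.
Numerically y/x = 9.248295, so x* = 175/(11.25 + 2·9.248295) = 5.883 and y* = 9.248295·5.883 = 54.408.
At M' = 437.5: y* = 136.0199. Change: 136.0199 − 54.408 = 81.612.

Δy* = 81.612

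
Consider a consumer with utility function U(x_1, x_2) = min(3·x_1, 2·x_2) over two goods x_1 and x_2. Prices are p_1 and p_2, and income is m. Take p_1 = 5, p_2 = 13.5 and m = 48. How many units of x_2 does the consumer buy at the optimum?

With perfect complements, no substitution: consume in ratio x_1:x_2 = 2:3.
Budget: p_1·x_1 + p_2·(3/2)·x_1 = m, so (2·p_1 + 3·p_2)·x_1 = 2·m.
Demand: x_1*(p_1,p_2,m) = 2·m/(2·p_1 + 3·p_2), x_2* = 3·m/(2·p_1 + 3·p_2).
Here 2·5 + 3·13.5 = 50.5, giving x_2* = 2.8515.

x_2* = 2.8515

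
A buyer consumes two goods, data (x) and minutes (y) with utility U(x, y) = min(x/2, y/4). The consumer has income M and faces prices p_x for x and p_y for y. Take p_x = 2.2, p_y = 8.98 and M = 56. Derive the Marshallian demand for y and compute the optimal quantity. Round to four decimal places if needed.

With perfect complements, no substitution: consume in ratio x:y = 2:4.
Budget: p_x·x + p_y·2·x = M, so (2·p_x + 4·p_y)·x = 2·M.
Demand: x*(p_x,p_y,M) = 2·M/(2·p_x + 4·p_y), y* = 4·M/(2·p_x + 4·p_y).
Here 2·2.2 + 4·8.98 = 40.32, giving y* = 5.5556.

y* = 5.5556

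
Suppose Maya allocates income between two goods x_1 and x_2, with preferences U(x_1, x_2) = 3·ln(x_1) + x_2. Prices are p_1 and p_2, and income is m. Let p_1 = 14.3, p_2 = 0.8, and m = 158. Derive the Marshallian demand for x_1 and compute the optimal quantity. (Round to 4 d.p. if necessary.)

Set MRS = p_1/p_2: (3/x_1)/1 = p_1/p_2.
So x_1*(p_1,p_2) = 3·p_2/p_1, independent of income; and x_2* = (m − 3·p_2)/p_2.
At the given prices: x_1* = 3·0.8/14.3 = 0.1678.

x_1* = 0.1678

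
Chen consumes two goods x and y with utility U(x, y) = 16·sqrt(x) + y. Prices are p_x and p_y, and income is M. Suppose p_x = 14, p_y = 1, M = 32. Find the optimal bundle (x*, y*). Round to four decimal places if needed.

x* = 0.3265, y* = 27.4286

MU_x = 8/√x, MU_y = 1. Tangency: 8/√x = p_x/p_y.
Thus x* = (8·p_y/p_x)² — independent of M — with the rest of income spent on y.
Plugging in: x* = (8·1/14)² = 0.3265, y* = 27.4286.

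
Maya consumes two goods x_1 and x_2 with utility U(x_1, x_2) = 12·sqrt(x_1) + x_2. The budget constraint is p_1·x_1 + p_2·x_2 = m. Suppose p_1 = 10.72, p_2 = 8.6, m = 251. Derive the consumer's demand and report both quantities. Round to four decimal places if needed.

Plugging in: x_1* = (6·8.6/10.72)² = 23.1691, x_2* = 0.3054.

x_1* = 23.1691, x_2* = 0.3054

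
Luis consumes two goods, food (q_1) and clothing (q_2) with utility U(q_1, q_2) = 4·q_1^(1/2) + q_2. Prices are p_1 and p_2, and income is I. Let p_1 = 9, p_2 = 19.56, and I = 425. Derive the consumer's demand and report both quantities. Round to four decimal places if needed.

Utility is quasi-linear in q_2; the FOC for q_1 is 2/√q_1 = p_1/p_2.
Solve: √q_1 = 2·p_2/p_1, so q_1*(p_1,p_2) = (2·p_2/p_1)², and q_2* = (I − p_1·q_1*)/p_2.
Plugging in: q_1* = (2·19.56/9)² = 18.8935, q_2* = 13.0347.

q_1* = 18.8935, q_2* = 13.0347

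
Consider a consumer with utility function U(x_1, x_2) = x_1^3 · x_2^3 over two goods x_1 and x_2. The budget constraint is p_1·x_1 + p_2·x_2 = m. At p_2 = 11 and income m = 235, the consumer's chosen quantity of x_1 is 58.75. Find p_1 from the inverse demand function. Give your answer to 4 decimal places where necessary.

The MRS is x_2/x_1. Set MRS = p_1/p_2.
So 3·p_2·x_2 = 3·p_1·x_1; combined with the budget, a share 0.5 of income goes to x_1.
Demand: x_1*(p_1,p_2,m) = 0.5·m/p_1 and x_2* = 0.5·m/p_2.
Set x_1* = 58.75 in the demand function and solve for p_1: p_1 = 2.

p_1 = 2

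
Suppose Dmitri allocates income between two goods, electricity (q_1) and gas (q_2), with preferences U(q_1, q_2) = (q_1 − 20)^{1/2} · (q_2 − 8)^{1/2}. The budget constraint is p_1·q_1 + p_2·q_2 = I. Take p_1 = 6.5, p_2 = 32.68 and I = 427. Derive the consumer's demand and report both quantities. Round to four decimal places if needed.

This is Cobb-Douglas in (q_1−20, q_2−8): tangency gives 0.5·p_2·(q_2−8) = 0.5·p_1·(q_1−20).
After buying the subsistence bundle (20, 8), a share 0.5 of the remaining income goes to q_1: q_1* = 20 + 0.5·(I − 20p_1 − 8p_2)/p_1.
Discretionary income = 427 − 20·6.5 − 8·32.68 = 35.56; q_1* = 20 + 0.5·35.56/6.5 = 22.7354; q_2* = 8 + 0.5·35.56/32.68 = 8.5441.

q_1* = 22.7354, q_2* = 8.5441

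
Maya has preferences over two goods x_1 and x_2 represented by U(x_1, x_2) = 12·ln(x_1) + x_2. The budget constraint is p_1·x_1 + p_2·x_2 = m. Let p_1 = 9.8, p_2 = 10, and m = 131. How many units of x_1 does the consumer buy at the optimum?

So x_1*(p_1,p_2) = 12·p_2/p_1, independent of income; and x_2* = (m − 12·p_2)/p_2.
At the given prices: x_1* = 12·10/9.8 = 12.2449.

x_1* = 12.2449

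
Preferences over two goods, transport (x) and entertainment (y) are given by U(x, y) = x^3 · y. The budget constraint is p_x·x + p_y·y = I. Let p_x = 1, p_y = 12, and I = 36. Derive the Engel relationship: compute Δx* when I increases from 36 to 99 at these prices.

Δx* = 47.25

MU_x/MU_y = (3·y)/(x); tangency sets this equal to p_x/p_y.
Rearranging, p_y·y = (1/3)·p_x·x. Substituting into the budget gives p_x·x·(1 + (1/3)) = I.
Demand: x*(p_x,p_y,I) = 0.75·I/p_x and y* = 0.25·I/p_y.
At p_x=1, p_y=12, I=36: x* = 0.75·36/1 = 27.
At I' = 99: x* = 74.25. Change: 74.25 − 27 = 47.25.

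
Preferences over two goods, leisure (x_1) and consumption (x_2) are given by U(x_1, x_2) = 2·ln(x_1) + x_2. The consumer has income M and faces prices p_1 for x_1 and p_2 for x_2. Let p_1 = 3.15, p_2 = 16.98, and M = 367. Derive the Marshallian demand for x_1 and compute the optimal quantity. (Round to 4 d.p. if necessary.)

x_1* = 10.781

At the given prices: x_1* = 2·16.98/3.15 = 10.781.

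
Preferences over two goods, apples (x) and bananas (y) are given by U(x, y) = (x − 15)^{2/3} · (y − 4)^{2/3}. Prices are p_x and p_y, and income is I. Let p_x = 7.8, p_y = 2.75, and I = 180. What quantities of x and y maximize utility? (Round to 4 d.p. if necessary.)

MRS = (y−4)/(x−15). Tangency with p_x/p_y gives y−4 = (p_x/p_y)·(x−15).
Substituting into the budget: x* = 15 + 0.5·(I − 15·p_x − 4·p_y)/p_x, and y* = 4 + 0.5·(…)/p_y.
Discretionary income = 180 − 15·7.8 − 4·2.75 = 52; x* = 15 + 0.5·52/7.8 = 18.3333; y* = 4 + 0.5·52/2.75 = 13.4545.

x* = 18.3333, y* = 13.4545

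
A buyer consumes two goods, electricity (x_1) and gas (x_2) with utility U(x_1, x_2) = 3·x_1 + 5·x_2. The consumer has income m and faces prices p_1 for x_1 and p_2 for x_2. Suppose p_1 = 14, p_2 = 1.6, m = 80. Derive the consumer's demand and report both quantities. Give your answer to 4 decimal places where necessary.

x_2 gives more utility per dollar, so spend all income on x_2: x_2* = m/p_2, x_1* = 0.
Numerically: x_1* = 0, x_2* = 50.

x_1* = 0, x_2* = 50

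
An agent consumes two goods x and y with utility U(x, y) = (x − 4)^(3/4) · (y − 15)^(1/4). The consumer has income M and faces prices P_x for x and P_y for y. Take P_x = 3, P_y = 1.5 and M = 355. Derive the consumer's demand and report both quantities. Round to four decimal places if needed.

x* = 84.125, y* = 68.4167

Let x' = x−4, y' = y−15. MRS = 3·y'/x' = P_x/P_y.
Substituting into the budget: x* = 4 + 0.75·(M − 4·P_x − 15·P_y)/P_x, and y* = 15 + 0.25·(…)/P_y.
Discretionary income = 355 − 4·3 − 15·1.5 = 320.5; x* = 4 + 0.75·320.5/3 = 84.125; y* = 15 + 0.25·320.5/1.5 = 68.4167.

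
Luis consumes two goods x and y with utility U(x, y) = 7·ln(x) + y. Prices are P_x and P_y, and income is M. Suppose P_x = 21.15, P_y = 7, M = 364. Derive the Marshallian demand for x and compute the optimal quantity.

x* = 2.3168

MU_x = 7/x, MU_y = 1. Tangency: 7/x = P_x/P_y.
So x*(P_x,P_y) = 7·P_y/P_x, independent of income; and y* = (M − 7·P_y)/P_y.
At the given prices: x* = 7·7/21.15 = 2.3168.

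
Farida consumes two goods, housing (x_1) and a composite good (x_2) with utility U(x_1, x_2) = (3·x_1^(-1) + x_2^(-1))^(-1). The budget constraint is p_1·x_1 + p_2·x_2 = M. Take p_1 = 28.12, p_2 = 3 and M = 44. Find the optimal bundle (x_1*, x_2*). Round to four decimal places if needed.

x_1* = 1.3165, x_2* = 2.327

From the CES first-order condition, 3·(x_2/x_1)^(2) = p_1/p_2.
Hence x_2/x_1 = ((1/3)·p_1/p_2)^(1/(2)), i.e. raised to the 0.5 power.
Substitute x_2 = (x_2/x_1)·x_1 into the budget: x_1* = M/(p_1 + p_2·(x_2/x_1)).
Numerically x_2/x_1 = 1.76761, so x_1* = 44/(28.12 + 3·1.76761) = 1.3165 and x_2* = 1.76761·1.3165 = 2.327.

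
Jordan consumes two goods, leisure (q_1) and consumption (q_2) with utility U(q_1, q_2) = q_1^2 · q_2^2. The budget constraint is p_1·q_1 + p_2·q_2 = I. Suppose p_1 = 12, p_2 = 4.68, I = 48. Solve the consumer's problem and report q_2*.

q_2* = 5.1282

Tangency: MRS = q_2/q_1 = p_1/p_2.
Rearranging, p_2·q_2 = p_1·q_1. Substituting into the budget gives p_1·q_1·(1 + 1) = I.
Demand: q_1*(p_1,p_2,I) = 0.5·I/p_1 and q_2* = 0.5·I/p_2.
At p_1=12, p_2=4.68, I=48: q_2* = 0.5·48/4.68 = 5.1282.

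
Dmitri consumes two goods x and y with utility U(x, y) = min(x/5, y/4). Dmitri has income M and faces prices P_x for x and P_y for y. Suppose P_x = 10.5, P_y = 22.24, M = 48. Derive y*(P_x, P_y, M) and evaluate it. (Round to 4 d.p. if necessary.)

Demand: x*(P_x,P_y,M) = 5·M/(5·P_x + 4·P_y), y* = 4·M/(5·P_x + 4·P_y).
Here 5·10.5 + 4·22.24 = 141.46, giving y* = 1.3573.

y* = 1.3573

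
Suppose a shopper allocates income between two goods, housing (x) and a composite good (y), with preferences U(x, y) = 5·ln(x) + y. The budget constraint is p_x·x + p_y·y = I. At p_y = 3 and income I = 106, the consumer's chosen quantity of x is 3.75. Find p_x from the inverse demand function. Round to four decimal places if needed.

MU_x = 5/x, MU_y = 1. Tangency: 5/x = p_x/p_y.
So x*(p_x,p_y) = 5·p_y/p_x, independent of income; and y* = (I − 5·p_y)/p_y.
Set x* = 3.75 in the demand function and solve for p_x: p_x = 4.

p_x = 4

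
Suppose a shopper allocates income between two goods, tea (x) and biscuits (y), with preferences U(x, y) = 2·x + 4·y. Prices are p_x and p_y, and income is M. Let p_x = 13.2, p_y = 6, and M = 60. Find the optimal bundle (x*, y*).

x* = 0, y* = 10

Perfect substitutes: compare marginal utility per dollar. 2/p_x vs 4/p_y → 0.1515 vs 0.6667.
y gives more utility per dollar, so spend all income on y: y* = M/p_y, x* = 0.
Numerically: x* = 0, y* = 10.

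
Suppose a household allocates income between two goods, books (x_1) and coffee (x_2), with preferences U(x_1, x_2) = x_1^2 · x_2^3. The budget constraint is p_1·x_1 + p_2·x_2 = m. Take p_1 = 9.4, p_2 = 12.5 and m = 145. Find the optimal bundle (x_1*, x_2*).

x_1* = 6.1702, x_2* = 6.96

MU_x_1/MU_x_2 = (2·x_2)/(3·x_1); tangency sets this equal to p_1/p_2.
So 2·p_2·x_2 = 3·p_1·x_1; combined with the budget, a share 0.4 of income goes to x_1.
Demand: x_1*(p_1,p_2,m) = 0.4·m/p_1 and x_2* = 0.6·m/p_2.
At p_1=9.4, p_2=12.5, m=145: x_1* = 0.4·145/9.4 = 6.1702, x_2* = 6.96.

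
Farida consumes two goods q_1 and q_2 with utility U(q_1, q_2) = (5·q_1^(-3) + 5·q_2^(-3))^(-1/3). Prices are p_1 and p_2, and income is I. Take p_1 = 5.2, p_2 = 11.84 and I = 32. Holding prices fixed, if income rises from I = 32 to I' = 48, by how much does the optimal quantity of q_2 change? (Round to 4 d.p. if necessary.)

From the CES first-order condition, (q_2/q_1)^(4) = p_1/p_2.
Solve for the ratio: q_2/q_1 = [p_1/p_2]^(0.25).
With the ratio pinned down, the budget gives q_1* = I/(p_1 + p_2·(q_2/q_1)) and q_2* = (q_2/q_1)·q_1*.
Numerically q_2/q_1 = 0.814072, so q_1* = 32/(5.2 + 11.84·0.814072) = 2.1565 and q_2* = 0.814072·2.1565 = 1.7556.
At I' = 48: q_2* = 2.6334. Change: 2.6334 − 1.7556 = 0.8778.

Δq_2* = 0.8778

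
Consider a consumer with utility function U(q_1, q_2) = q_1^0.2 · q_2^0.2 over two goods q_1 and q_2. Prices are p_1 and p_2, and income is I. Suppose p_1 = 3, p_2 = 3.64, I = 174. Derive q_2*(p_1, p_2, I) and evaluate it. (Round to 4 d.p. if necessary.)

The MRS is q_2/q_1. Set MRS = p_1/p_2.
Rearranging, p_2·q_2 = p_1·q_1. Substituting into the budget gives p_1·q_1·(1 + 1) = I.
Demand: q_1*(p_1,p_2,I) = 0.5·I/p_1 and q_2* = 0.5·I/p_2.
At p_1=3, p_2=3.64, I=174: q_2* = 0.5·174/3.64 = 23.9011.

q_2* = 23.9011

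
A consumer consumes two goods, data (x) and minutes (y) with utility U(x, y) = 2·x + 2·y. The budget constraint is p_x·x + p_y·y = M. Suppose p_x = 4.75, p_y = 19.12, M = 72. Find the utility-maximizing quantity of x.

x* = 15.1579

Linear utility — the consumer picks whichever good has higher MU/price: 2/4.75 = 0.4211 vs 2/19.12 = 0.1046.
x gives more utility per dollar, so spend all income on x: x* = M/p_x, y* = 0.
Numerically: x* = 15.1579, y* = 0.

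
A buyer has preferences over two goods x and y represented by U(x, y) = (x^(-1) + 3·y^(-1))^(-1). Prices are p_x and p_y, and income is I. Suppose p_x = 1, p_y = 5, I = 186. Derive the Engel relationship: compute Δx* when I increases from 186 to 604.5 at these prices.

Δx* = 85.8817

From the CES first-order condition, (1/3)·(y/x)^(2) = p_x/p_y.
Solve for the ratio: y/x = [3·p_x/p_y]^(0.5).
With the ratio pinned down, the budget gives x* = I/(p_x + p_y·(y/x)) and y* = (y/x)·x*.
Numerically y/x = 0.774597, so x* = 186/(1 + 5·0.774597) = 38.1696.
At I' = 604.5: x* = 124.0513. Change: 124.0513 − 38.1696 = 85.8817.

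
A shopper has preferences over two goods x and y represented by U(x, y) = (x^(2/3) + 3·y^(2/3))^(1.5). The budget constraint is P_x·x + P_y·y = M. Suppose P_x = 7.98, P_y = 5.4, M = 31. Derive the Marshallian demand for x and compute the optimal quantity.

x* = 0.0648

MU_x ∝ x^(-1/3), MU_y ∝ 3·y^(-1/3), so MRS = (1/3)·(y/x)^(1/3) = P_x/P_y.
Hence y/x = (3·P_x/P_y)^(1/(1/3)), i.e. raised to the 3 power.
With the ratio pinned down, the budget gives x* = M/(P_x + P_y·(y/x)) and y* = (y/x)·x*.
Numerically y/x = 87.134704, so x* = 31/(7.98 + 5.4·87.134704) = 0.0648.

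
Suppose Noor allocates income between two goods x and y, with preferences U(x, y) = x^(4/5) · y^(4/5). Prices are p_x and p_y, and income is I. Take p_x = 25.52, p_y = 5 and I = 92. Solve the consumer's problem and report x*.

MU_x/MU_y = (0.8·y)/(0.8·x); tangency sets this equal to p_x/p_y.
So 0.8·p_y·y = 0.8·p_x·x; combined with the budget, a share 0.5 of income goes to x.
Demand: x*(p_x,p_y,I) = 0.5·I/p_x and y* = 0.5·I/p_y.
At p_x=25.52, p_y=5, I=92: x* = 0.5·92/25.52 = 1.8025.

x* = 1.8025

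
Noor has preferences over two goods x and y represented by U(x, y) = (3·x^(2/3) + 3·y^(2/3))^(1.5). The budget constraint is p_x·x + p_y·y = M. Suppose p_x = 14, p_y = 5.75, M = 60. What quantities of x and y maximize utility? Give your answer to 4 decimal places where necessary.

MRS = MU_x/MU_y = (y/x)^(1/3). Set equal to p_x/p_y.
Solve for the ratio: y/x = [p_x/p_y]^(3).
Substitute y = (y/x)·x into the budget: x* = M/(p_x + p_y·(y/x)).
Numerically y/x = 14.433796, so x* = 60/(14 + 5.75·14.433796) = 0.6186 and y* = 14.433796·0.6186 = 8.9286.

x* = 0.6186, y* = 8.9286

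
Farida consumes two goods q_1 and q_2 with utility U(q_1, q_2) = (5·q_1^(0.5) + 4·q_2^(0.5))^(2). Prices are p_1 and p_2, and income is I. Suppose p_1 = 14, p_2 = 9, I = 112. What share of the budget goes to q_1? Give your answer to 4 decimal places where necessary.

MRS = MU_q_1/MU_q_2 = (5/4)·(q_2/q_1)^(0.5). Set equal to p_1/p_2.
Hence q_2/q_1 = ((4/5)·p_1/p_2)^(1/(0.5)), i.e. raised to the 2 power.
With the ratio pinned down, the budget gives q_1* = I/(p_1 + p_2·(q_2/q_1)) and q_2* = (q_2/q_1)·q_1*.
Numerically q_2/q_1 = 1.548642, so q_1* = 112/(14 + 9·1.548642) = 4.0089 and q_2* = 1.548642·4.0089 = 6.2084.
Expenditure on q_1: 14·4.0089 = 56.1247; share = 0.5011.

share on q_1 = 0.5011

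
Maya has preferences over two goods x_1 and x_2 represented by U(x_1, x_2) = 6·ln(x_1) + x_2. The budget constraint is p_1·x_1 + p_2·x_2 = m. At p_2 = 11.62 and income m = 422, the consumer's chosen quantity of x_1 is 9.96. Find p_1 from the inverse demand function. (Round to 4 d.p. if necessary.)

MU_x_1 = 6/x_1, MU_x_2 = 1. Tangency: 6/x_1 = p_1/p_2.
So x_1*(p_1,p_2) = 6·p_2/p_1, independent of income; and x_2* = (m − 6·p_2)/p_2.
Set x_1* = 9.96 in the demand function and solve for p_1: p_1 = 7.

p_1 = 7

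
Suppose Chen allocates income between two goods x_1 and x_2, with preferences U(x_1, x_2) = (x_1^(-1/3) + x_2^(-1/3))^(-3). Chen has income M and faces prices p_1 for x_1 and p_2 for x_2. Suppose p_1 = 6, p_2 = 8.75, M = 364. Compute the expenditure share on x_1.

share on x_1 = 0.4764

From the CES first-order condition, (x_2/x_1)^(4/3) = p_1/p_2.
Hence x_2/x_1 = (p_1/p_2)^(1/(4/3)), i.e. raised to the 0.75 power.
With the ratio pinned down, the budget gives x_1* = M/(p_1 + p_2·(x_2/x_1)) and x_2* = (x_2/x_1)·x_1*.
Numerically x_2/x_1 = 0.753542, so x_1* = 364/(6 + 8.75·0.753542) = 28.9038 and x_2* = 0.753542·28.9038 = 21.7802.
Expenditure on x_1: 6·28.9038 = 173.4229; share = 0.4764.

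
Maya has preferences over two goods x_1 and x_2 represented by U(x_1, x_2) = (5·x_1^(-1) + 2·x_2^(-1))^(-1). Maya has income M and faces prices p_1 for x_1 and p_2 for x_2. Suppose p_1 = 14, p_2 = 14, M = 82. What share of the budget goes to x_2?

Substitute x_2 = (x_2/x_1)·x_1 into the budget: x_1* = M/(p_1 + p_2·(x_2/x_1)).
Numerically x_2/x_1 = 0.632456, so x_1* = 82/(14 + 14·0.632456) = 3.5879 and x_2* = 0.632456·3.5879 = 2.2692.
Expenditure on x_2: 14·2.2692 = 31.7689; share = 0.3874.

share on x_2 = 0.3874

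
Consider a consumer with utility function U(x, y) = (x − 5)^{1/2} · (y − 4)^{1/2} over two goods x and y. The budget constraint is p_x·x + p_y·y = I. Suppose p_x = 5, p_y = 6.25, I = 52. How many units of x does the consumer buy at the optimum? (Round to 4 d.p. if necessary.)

x* = 5.2

Let x' = x−5, y' = y−4. MRS = y'/x' = p_x/p_y.
Substituting into the budget: x* = 5 + 0.5·(I − 5·p_x − 4·p_y)/p_x, and y* = 4 + 0.5·(…)/p_y.
Discretionary income = 52 − 5·5 − 4·6.25 = 2; x* = 5 + 0.5·2/5 = 5.2.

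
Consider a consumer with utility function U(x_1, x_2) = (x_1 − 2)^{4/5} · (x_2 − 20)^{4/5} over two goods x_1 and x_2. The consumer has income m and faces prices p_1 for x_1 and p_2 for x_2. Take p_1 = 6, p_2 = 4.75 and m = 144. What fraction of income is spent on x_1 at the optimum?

share on x_1 = 0.2118

Let x_1' = x_1−2, x_2' = x_2−20. MRS = x_2'/x_1' = p_1/p_2.
After buying the subsistence bundle (2, 20), a share 0.5 of the remaining income goes to x_1: x_1* = 2 + 0.5·(m − 2p_1 − 20p_2)/p_1.
Discretionary income = 144 − 2·6 − 20·4.75 = 37; x_1* = 2 + 0.5·37/6 = 5.0833; x_2* = 20 + 0.5·37/4.75 = 23.8947.
Expenditure on x_1: 6·5.0833 = 30.5; share = 0.2118.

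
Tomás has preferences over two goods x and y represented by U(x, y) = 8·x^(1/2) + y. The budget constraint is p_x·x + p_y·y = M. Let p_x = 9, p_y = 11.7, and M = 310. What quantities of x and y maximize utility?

Set MRS = p_x/p_y: 4·x^(−1/2) = p_x/p_y.
Thus x* = (4·p_y/p_x)² — independent of M — with the rest of income spent on y.
Plugging in: x* = (4·11.7/9)² = 27.04, y* = 5.6957.

x* = 27.04, y* = 5.6957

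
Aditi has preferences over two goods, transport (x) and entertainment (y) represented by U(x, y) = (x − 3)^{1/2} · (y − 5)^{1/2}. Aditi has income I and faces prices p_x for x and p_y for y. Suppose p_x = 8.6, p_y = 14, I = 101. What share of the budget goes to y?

share on y = 0.7188

MRS = (y−5)/(x−3). Tangency with p_x/p_y gives y−5 = (p_x/p_y)·(x−3).
Substituting into the budget: x* = 3 + 0.5·(I − 3·p_x − 5·p_y)/p_x, and y* = 5 + 0.5·(…)/p_y.
Discretionary income = 101 − 3·8.6 − 5·14 = 5.2; x* = 3 + 0.5·5.2/8.6 = 3.3023; y* = 5 + 0.5·5.2/14 = 5.1857.
Expenditure on y: 14·5.1857 = 72.6; share = 0.7188.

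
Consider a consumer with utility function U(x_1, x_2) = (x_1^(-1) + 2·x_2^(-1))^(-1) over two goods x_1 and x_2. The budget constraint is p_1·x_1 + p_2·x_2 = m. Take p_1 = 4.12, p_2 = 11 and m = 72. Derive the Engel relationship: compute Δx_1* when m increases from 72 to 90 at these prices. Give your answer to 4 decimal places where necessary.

From the CES first-order condition, (1/2)·(x_2/x_1)^(2) = p_1/p_2.
Solve for the ratio: x_2/x_1 = [2·p_1/p_2]^(0.5).
With the ratio pinned down, the budget gives x_1* = m/(p_1 + p_2·(x_2/x_1)) and x_2* = (x_2/x_1)·x_1*.
Numerically x_2/x_1 = 0.8655, so x_1* = 72/(4.12 + 11·0.8655) = 5.2784.
At m' = 90: x_1* = 6.598. Change: 6.598 − 5.2784 = 1.3196.

Δx_1* = 1.3196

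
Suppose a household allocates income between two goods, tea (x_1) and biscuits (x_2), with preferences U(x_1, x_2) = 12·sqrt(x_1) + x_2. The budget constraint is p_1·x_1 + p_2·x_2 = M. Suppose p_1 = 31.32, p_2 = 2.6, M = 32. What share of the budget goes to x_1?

share on x_1 = 0.2428

Set MRS = p_1/p_2: 6·x_1^(−1/2) = p_1/p_2.
Thus x_1* = (6·p_2/p_1)² — independent of M — with the rest of income spent on x_2.
Plugging in: x_1* = (6·2.6/31.32)² = 0.2481, x_2* = 9.3192.
Expenditure on x_1: 31.32·0.2481 = 7.7701; share = 0.2428.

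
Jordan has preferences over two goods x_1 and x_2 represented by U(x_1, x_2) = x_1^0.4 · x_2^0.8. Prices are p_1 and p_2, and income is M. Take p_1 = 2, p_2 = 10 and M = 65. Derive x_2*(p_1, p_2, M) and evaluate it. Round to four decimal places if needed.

x_2* = 4.3333

The MRS is (1/2)·x_2/x_1. Set MRS = p_1/p_2.
So 0.4·p_2·x_2 = 0.8·p_1·x_1; combined with the budget, a share 1/3 of income goes to x_1.
Demand: x_1*(p_1,p_2,M) = 1/3·M/p_1 and x_2* = 2/3·M/p_2.
At p_1=2, p_2=10, M=65: x_2* = 2/3·65/10 = 4.3333.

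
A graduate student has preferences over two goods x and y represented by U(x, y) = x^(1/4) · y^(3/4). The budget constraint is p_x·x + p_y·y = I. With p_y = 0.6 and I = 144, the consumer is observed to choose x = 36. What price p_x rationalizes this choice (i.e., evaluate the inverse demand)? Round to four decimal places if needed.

p_x = 1

The MRS is (1/3)·y/x. Set MRS = p_x/p_y.
Rearranging, p_y·y = 3·p_x·x. Substituting into the budget gives p_x·x·(1 + 3) = I.
Demand: x*(p_x,p_y,I) = 0.25·I/p_x and y* = 0.75·I/p_y.
Set x* = 36 in the demand function and solve for p_x: p_x = 1.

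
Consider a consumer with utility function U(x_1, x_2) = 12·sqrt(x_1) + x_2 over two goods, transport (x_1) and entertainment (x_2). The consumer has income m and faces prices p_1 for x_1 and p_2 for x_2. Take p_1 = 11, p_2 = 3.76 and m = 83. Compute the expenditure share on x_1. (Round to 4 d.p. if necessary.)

Plugging in: x_1* = (6·3.76/11)² = 4.2062, x_2* = 9.769.
Expenditure on x_1: 11·4.2062 = 46.2685; share = 0.5575.

share on x_1 = 0.5575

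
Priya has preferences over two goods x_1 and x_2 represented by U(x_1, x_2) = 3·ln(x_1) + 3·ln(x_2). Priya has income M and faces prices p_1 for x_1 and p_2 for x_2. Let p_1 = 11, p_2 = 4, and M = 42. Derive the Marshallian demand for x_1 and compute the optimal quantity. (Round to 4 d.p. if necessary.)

Tangency: MRS = x_2/x_1 = p_1/p_2.
So 3·p_2·x_2 = 3·p_1·x_1; combined with the budget, a share 0.5 of income goes to x_1.
Demand: x_1*(p_1,p_2,M) = 0.5·M/p_1 and x_2* = 0.5·M/p_2.
At p_1=11, p_2=4, M=42: x_1* = 0.5·42/11 = 1.9091.

x_1* = 1.9091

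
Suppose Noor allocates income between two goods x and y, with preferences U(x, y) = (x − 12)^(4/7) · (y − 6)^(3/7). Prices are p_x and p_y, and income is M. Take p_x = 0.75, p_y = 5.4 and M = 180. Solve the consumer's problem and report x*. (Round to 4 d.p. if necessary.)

x* = 117.6

Let x' = x−12, y' = y−6. MRS = (4/3)·y'/x' = p_x/p_y.
Substituting into the budget: x* = 12 + 4/7·(M − 12·p_x − 6·p_y)/p_x, and y* = 6 + 3/7·(…)/p_y.
Discretionary income = 180 − 12·0.75 − 6·5.4 = 138.6; x* = 12 + 4/7·138.6/0.75 = 117.6.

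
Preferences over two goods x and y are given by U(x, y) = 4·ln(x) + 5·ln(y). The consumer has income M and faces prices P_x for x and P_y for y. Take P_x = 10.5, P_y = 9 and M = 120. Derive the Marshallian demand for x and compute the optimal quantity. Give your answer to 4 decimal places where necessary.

x* = 5.0794

At P_x=10.5, P_y=9, M=120: x* = 4/9·120/10.5 = 5.0794.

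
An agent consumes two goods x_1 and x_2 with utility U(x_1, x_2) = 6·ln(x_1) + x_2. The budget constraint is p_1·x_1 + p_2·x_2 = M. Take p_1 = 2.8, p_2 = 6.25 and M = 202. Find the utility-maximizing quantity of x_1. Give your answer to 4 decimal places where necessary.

MU_x_1 = 6/x_1, MU_x_2 = 1. Tangency: 6/x_1 = p_1/p_2.
So x_1*(p_1,p_2) = 6·p_2/p_1, independent of income; and x_2* = (M − 6·p_2)/p_2.
At the given prices: x_1* = 6·6.25/2.8 = 13.3929.

x_1* = 13.3929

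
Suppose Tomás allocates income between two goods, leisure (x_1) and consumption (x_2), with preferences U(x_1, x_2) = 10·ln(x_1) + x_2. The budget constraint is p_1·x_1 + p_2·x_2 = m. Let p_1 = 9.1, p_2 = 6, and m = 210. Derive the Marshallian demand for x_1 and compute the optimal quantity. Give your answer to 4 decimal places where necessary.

Set MRS = p_1/p_2: (10/x_1)/1 = p_1/p_2.
So x_1*(p_1,p_2) = 10·p_2/p_1, independent of income; and x_2* = (m − 10·p_2)/p_2.
At the given prices: x_1* = 10·6/9.1 = 6.5934.

x_1* = 6.5934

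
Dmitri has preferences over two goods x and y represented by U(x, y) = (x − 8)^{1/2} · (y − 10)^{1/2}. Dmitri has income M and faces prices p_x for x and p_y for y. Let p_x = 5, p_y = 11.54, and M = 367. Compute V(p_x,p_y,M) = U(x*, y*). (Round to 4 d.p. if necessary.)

V = 13.9283

This is Cobb-Douglas in (x−8, y−10): tangency gives 0.5·p_y·(y−10) = 0.5·p_x·(x−8).
Substituting into the budget: x* = 8 + 0.5·(M − 8·p_x − 10·p_y)/p_x, and y* = 10 + 0.5·(…)/p_y.
Discretionary income = 367 − 8·5 − 10·11.54 = 211.6; x* = 8 + 0.5·211.6/5 = 29.16; y* = 10 + 0.5·211.6/11.54 = 19.1681.
Utility at the optimum: U(29.16, 19.1681) = 13.9283.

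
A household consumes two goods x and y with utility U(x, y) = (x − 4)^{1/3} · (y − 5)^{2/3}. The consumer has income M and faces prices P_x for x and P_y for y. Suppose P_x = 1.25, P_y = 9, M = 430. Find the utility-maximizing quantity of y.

Let x' = x−4, y' = y−5. MRS = (1/2)·y'/x' = P_x/P_y.
Substituting into the budget: x* = 4 + 1/3·(M − 4·P_x − 5·P_y)/P_x, and y* = 5 + 2/3·(…)/P_y.
Discretionary income = 430 − 4·1.25 − 5·9 = 380; y* = 5 + 2/3·380/9 = 33.1481.

y* = 33.1481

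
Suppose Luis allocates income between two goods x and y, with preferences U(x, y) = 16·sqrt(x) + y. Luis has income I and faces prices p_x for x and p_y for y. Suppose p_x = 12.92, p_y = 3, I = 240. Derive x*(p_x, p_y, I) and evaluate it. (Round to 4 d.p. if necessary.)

x* = 3.4506

Utility is quasi-linear in y; the FOC for x is 8/√x = p_x/p_y.
Thus x* = (8·p_y/p_x)² — independent of I — with the rest of income spent on y.
Plugging in: x* = (8·3/12.92)² = 3.4506.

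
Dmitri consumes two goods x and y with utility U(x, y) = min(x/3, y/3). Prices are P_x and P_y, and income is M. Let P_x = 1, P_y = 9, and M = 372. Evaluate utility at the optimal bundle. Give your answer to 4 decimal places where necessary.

With perfect complements, no substitution: consume in ratio x:y = 3:3.
Budget: P_x·x + P_y·x = M, so (3·P_x + 3·P_y)·x = 3·M.
Demand: x*(P_x,P_y,M) = 3·M/(3·P_x + 3·P_y), y* = 3·M/(3·P_x + 3·P_y).
Here 3·1 + 3·9 = 30, giving x* = 37.2 and y* = 37.2.
Utility at the optimum: U(37.2, 37.2) = 12.4.

V = 12.4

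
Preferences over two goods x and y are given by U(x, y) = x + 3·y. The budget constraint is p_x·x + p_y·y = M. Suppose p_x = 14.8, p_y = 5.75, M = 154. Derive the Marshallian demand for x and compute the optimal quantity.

x* = 0

Perfect substitutes: compare marginal utility per dollar. 1/p_x vs 3/p_y → 0.0676 vs 0.5217.
y gives more utility per dollar, so spend all income on y: y* = M/p_y, x* = 0.
Numerically: x* = 0, y* = 26.7826.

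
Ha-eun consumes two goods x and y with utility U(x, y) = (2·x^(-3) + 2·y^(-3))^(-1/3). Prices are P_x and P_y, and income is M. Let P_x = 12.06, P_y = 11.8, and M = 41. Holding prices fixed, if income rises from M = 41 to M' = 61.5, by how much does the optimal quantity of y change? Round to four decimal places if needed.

MRS = MU_x/MU_y = (y/x)^(4). Set equal to P_x/P_y.
Solve for the ratio: y/x = [P_x/P_y]^(0.25).
With the ratio pinned down, the budget gives x* = M/(P_x + P_y·(y/x)) and y* = (y/x)·x*.
Numerically y/x = 1.005464, so x* = 41/(12.06 + 11.8·1.005464) = 1.7137 and y* = 1.005464·1.7137 = 1.7231.
At M' = 61.5: y* = 2.5846. Change: 2.5846 − 1.7231 = 0.8615.

Δy* = 0.8615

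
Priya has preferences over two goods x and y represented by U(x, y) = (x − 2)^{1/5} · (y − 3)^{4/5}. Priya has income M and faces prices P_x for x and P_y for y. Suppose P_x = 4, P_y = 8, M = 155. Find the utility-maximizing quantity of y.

After buying the subsistence bundle (2, 3), a share 0.2 of the remaining income goes to x: x* = 2 + 0.2·(M − 2P_x − 3P_y)/P_x.
Discretionary income = 155 − 2·4 − 3·8 = 123; y* = 3 + 0.8·123/8 = 15.3.

y* = 15.3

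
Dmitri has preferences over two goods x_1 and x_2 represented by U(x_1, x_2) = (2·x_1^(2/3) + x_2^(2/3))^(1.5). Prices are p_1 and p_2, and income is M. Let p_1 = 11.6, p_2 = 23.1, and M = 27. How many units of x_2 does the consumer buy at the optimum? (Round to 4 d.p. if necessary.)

x_2* = 0.0357

MU_x_1 ∝ 2·x_1^(-1/3), MU_x_2 ∝ x_2^(-1/3), so MRS = 2·(x_2/x_1)^(1/3) = p_1/p_2.
Solve for the ratio: x_2/x_1 = [(1/2)·p_1/p_2]^(3).
Substitute x_2 = (x_2/x_1)·x_1 into the budget: x_1* = M/(p_1 + p_2·(x_2/x_1)).
Numerically x_2/x_1 = 0.015829, so x_1* = 27/(11.6 + 23.1·0.015829) = 2.2565 and x_2* = 0.015829·2.2565 = 0.0357.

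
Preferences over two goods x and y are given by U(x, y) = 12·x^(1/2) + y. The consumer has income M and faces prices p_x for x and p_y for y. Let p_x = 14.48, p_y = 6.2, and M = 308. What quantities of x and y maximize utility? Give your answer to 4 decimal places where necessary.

Solve: √x = 6·p_y/p_x, so x*(p_x,p_y) = (6·p_y/p_x)², and y* = (M − p_x·x*)/p_y.
Plugging in: x* = (6·6.2/14.48)² = 6.6001, y* = 34.2631.

x* = 6.6001, y* = 34.2631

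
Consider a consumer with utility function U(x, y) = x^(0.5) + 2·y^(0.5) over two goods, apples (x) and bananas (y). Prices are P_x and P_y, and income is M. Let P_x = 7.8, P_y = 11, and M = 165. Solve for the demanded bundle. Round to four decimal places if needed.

From the CES first-order condition, (1/2)·(y/x)^(0.5) = P_x/P_y.
Solve for the ratio: y/x = [2·P_x/P_y]^(2).
With the ratio pinned down, the budget gives x* = M/(P_x + P_y·(y/x)) and y* = (y/x)·x*.
Numerically y/x = 2.01124, so x* = 165/(7.8 + 11·2.01124) = 5.514 and y* = 2.01124·5.514 = 11.09.

x* = 5.514, y* = 11.09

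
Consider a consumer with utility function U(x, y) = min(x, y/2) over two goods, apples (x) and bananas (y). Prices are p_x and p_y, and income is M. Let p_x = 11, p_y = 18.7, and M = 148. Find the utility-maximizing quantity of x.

x* = 3.0579

Leontief preferences: the optimum is at the kink where x/1 = y/2, i.e. y = 2·x.
Budget: p_x·x + p_y·2·x = M, so (p_x + 2·p_y)·x = M.
Demand: x*(p_x,p_y,M) = M/(p_x + 2·p_y), y* = 2·M/(p_x + 2·p_y).
Here 11 + 2·18.7 = 48.4, giving x* = 3.0579.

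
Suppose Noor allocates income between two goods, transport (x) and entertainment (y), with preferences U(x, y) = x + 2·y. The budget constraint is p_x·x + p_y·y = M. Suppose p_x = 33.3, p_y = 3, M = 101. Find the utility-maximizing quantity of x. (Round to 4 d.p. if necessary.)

x* = 0

y gives more utility per dollar, so spend all income on y: y* = M/p_y, x* = 0.
Numerically: x* = 0, y* = 33.6667.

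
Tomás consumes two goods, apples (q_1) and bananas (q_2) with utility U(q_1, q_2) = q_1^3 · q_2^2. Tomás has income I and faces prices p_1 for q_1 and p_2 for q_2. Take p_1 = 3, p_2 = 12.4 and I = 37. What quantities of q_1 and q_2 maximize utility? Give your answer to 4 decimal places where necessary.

q_1* = 7.4, q_2* = 1.1935

At p_1=3, p_2=12.4, I=37: q_1* = 0.6·37/3 = 7.4, q_2* = 1.1935.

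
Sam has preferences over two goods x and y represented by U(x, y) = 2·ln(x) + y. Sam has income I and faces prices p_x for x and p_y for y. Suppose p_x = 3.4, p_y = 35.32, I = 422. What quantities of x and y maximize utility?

x* = 20.7765, y* = 9.9479

MU_x = 2/x, MU_y = 1. Tangency: 2/x = p_x/p_y.
So x*(p_x,p_y) = 2·p_y/p_x, independent of income; and y* = (I − 2·p_y)/p_y.
At the given prices: x* = 2·35.32/3.4 = 20.7765, and y* = 9.9479.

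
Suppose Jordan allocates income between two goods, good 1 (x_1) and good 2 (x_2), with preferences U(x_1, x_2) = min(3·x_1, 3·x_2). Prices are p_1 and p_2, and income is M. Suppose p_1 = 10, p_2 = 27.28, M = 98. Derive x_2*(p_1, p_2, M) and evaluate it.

With perfect complements, no substitution: consume in ratio x_1:x_2 = 3:3.
Budget: p_1·x_1 + p_2·x_1 = M, so (3·p_1 + 3·p_2)·x_1 = 3·M.
Demand: x_1*(p_1,p_2,M) = 3·M/(3·p_1 + 3·p_2), x_2* = 3·M/(3·p_1 + 3·p_2).
Here 3·10 + 3·27.28 = 111.84, giving x_2* = 2.6288.

x_2* = 2.6288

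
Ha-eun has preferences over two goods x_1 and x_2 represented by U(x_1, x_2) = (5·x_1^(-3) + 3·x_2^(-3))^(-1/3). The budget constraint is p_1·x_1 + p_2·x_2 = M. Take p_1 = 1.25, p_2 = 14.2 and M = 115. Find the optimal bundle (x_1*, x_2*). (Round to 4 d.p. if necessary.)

x_1* = 14.2726, x_2* = 6.8422

MU_x_1 ∝ 5·x_1^(-4), MU_x_2 ∝ 3·x_2^(-4), so MRS = (5/3)·(x_2/x_1)^(4) = p_1/p_2.
Hence x_2/x_1 = ((3/5)·p_1/p_2)^(1/(4)), i.e. raised to the 0.25 power.
Substitute x_2 = (x_2/x_1)·x_1 into the budget: x_1* = M/(p_1 + p_2·(x_2/x_1)).
Numerically x_2/x_1 = 0.479395, so x_1* = 115/(1.25 + 14.2·0.479395) = 14.2726 and x_2* = 0.479395·14.2726 = 6.8422.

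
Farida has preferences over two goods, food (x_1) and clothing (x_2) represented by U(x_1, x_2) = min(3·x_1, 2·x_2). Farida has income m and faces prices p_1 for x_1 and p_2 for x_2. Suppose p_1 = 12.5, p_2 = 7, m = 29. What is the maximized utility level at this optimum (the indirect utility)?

Demand: x_1*(p_1,p_2,m) = 2·m/(2·p_1 + 3·p_2), x_2* = 3·m/(2·p_1 + 3·p_2).
Here 2·12.5 + 3·7 = 46, giving x_1* = 1.2609 and x_2* = 1.8913.
Utility at the optimum: U(1.2609, 1.8913) = 3.7826.

V = 3.7826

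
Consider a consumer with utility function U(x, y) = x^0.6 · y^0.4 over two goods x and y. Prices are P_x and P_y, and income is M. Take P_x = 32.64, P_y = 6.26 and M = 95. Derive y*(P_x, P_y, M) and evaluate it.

Demand: x*(P_x,P_y,M) = 0.6·M/P_x and y* = 0.4·M/P_y.
At P_x=32.64, P_y=6.26, M=95: y* = 0.4·95/6.26 = 6.0703.

y* = 6.0703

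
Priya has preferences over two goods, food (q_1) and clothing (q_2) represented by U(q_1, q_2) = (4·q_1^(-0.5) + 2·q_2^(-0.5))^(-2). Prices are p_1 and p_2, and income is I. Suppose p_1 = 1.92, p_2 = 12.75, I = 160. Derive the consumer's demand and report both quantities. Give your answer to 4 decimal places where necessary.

q_1* = 38.1548, q_2* = 6.8034

MRS = MU_q_1/MU_q_2 = 2·(q_2/q_1)^(1.5). Set equal to p_1/p_2.
Hence q_2/q_1 = ((1/2)·p_1/p_2)^(1/(1.5)), i.e. raised to the 2/3 power.
Substitute q_2 = (q_2/q_1)·q_1 into the budget: q_1* = I/(p_1 + p_2·(q_2/q_1)).
Numerically q_2/q_1 = 0.178309, so q_1* = 160/(1.92 + 12.75·0.178309) = 38.1548 and q_2* = 0.178309·38.1548 = 6.8034.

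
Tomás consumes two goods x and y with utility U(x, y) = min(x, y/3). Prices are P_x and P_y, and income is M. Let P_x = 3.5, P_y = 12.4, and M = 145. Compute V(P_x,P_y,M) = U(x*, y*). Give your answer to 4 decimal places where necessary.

With perfect complements, no substitution: consume in ratio x:y = 1:3.
Budget: P_x·x + P_y·3·x = M, so (P_x + 3·P_y)·x = M.
Demand: x*(P_x,P_y,M) = M/(P_x + 3·P_y), y* = 3·M/(P_x + 3·P_y).
Here 3.5 + 3·12.4 = 40.7, giving x* = 3.5627 and y* = 10.688.
Utility at the optimum: U(3.5627, 10.688) = 3.5627.

V = 3.5627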